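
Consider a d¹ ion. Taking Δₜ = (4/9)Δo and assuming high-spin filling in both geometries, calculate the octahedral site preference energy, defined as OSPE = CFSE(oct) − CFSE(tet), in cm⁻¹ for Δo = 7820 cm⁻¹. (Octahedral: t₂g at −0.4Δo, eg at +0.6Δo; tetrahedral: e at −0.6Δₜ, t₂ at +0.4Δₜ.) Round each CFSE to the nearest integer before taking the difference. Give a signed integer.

Octahedral high-spin t₂g¹ eg⁰: CFSE = -0.4 × 7820 = -3128 cm⁻¹.
Tetrahedral e¹ t₂⁰ gives -0.6Δₜ = -0.6 × (4/9) × 7820 = -2085 cm⁻¹.
OSPE = CFSE(oct) − CFSE(tet) = -3128 − (-2085) = -1043 cm⁻¹.

-1043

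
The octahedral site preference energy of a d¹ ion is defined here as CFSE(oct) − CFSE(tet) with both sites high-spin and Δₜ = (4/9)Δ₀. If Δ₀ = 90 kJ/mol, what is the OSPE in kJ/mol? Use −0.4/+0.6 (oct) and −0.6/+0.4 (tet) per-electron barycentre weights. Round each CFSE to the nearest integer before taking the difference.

Octahedral high-spin t₂g¹ eg⁰: CFSE = -0.4 × 90 = -36 kJ/mol.
Tetrahedral e¹ t₂⁰ gives -0.6Δₜ = -0.6 × (4/9) × 90 = -24 kJ/mol.
Subtracting, OSPE = -36 − (-24) = -12 kJ/mol.

-12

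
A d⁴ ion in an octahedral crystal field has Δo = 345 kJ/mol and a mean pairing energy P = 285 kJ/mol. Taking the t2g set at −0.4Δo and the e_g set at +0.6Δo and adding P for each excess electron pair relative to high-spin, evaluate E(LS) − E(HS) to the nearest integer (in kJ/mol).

-60

In the high-spin limit (t2g^3 e_g^1) the orbital term is -0.6Δo = -207 kJ/mol, with no excess pairing.
Low-spin: t2g^4 e_g^0, orbital CFSE = -1.6Δo = -552 kJ/mol; plus 1 excess pair × P = +285 kJ/mol; total -267 kJ/mol.
The difference is -267 − (-207) = -60 kJ/mol, so low-spin lies lower.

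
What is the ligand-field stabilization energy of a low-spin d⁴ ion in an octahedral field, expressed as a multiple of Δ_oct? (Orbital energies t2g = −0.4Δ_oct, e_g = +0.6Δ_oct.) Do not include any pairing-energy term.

-1.6 Δ_oct

Configuration: t2g^4 e_g^0.
CFSE = 4(-0.4Δ_oct) + 0(0.6Δ_oct) = -1.6Δ_oct + 0.0Δ_oct = -1.6Δ_oct.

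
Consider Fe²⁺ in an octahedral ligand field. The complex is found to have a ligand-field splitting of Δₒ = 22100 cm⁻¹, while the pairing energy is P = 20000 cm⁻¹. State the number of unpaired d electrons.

0

Group 8 minus oxidation state +2 gives a d⁶ configuration for Fe²⁺.
Δₒ > P, so pairing is preferred: the ground state is low-spin.
That gives t₂g⁶ eg⁰.
Unpaired electrons: 0.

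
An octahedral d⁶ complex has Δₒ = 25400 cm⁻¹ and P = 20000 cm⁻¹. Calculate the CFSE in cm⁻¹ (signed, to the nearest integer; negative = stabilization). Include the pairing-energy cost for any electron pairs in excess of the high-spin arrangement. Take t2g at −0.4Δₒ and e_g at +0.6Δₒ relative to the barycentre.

-20960

Δₒ > P, so pairing is preferred: the ground state is low-spin.
That gives t2g^6 e_g^0.
Orbital CFSE = -2.4Δₒ = -2.4 × 25400 = -60960 cm⁻¹.
Excess pairs vs high-spin: 3 − 1 = 2; pairing cost = +40000 cm⁻¹.
Net CFSE = -60960 + 40000 = -20960 cm⁻¹.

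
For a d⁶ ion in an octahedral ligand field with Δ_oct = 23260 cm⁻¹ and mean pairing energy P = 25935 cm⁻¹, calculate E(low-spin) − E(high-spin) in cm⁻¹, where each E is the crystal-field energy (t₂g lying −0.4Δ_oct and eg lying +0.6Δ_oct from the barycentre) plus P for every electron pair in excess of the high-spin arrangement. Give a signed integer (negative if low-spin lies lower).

5350

High-spin: t₂g⁴ eg², CFSE = -0.4Δ_oct = -9304 cm⁻¹.
Low-spin: t₂g⁶ eg⁰, orbital CFSE = -2.4Δ_oct = -55824 cm⁻¹; plus 2 excess pairs × P = +51870 cm⁻¹; total -3954 cm⁻¹.
The difference is -3954 − (-9304) = 5350 cm⁻¹, so high-spin lies lower.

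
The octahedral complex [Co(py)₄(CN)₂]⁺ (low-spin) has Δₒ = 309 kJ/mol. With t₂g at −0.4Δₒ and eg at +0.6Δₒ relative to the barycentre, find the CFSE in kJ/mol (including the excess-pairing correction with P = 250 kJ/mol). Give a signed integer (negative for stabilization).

Ligand charges: 4×(+0) from py and 2×(-1) from CN⁻ sum to -2; with overall charge +1, Co is +3.
Co sits in group 9; removing 3 electrons leaves Co³⁺ with 9 − 3 = 6 d electrons.
Electron filling gives t₂g⁶ eg⁰.
CFSE(orbital) = 6×(-0.4Δₒ) + 0×(0.6Δₒ) = -2.4Δₒ; with Δₒ = 309 kJ/mol that is -742 kJ/mol.
High-spin d⁶ would be t₂g⁴ eg² with 1 pair; low-spin has 3, so 2 excess pairs cost +2P = +500 kJ/mol.
Net CFSE = -742 + 500 = -242 kJ/mol.

-242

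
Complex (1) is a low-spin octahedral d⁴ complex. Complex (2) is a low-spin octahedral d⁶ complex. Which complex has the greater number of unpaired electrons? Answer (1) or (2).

(1)

(1): t₂g⁴ eg⁰ → 2 unpaired.
(2): t₂g⁶ eg⁰ → 0 unpaired.
So (1) has more unpaired electrons.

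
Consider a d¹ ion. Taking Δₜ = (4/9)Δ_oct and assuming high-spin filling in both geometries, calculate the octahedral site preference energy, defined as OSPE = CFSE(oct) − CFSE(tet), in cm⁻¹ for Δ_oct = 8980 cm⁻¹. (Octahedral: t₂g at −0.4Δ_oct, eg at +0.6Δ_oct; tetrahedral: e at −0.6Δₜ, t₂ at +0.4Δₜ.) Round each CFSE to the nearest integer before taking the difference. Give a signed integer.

-1197

In an octahedral site d¹ (HS) is t₂g¹ eg⁰, giving CFSE(oct) = -0.4Δ_oct = -3592 cm⁻¹.
Tetrahedral e¹ t₂⁰ gives -0.6Δₜ = -0.6 × (4/9) × 8980 = -2395 cm⁻¹.
OSPE = -3592 − (-2395) = -1197 cm⁻¹.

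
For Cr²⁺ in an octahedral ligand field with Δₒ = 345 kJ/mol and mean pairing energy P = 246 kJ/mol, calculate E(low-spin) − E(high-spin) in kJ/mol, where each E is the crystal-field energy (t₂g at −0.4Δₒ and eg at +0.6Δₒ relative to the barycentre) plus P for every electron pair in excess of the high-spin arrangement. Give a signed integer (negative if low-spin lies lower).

Cr sits in group 6; removing 2 electrons leaves Cr²⁺ with 6 − 2 = 4 d electrons.
High-spin d⁴ fills as t₂g³ eg¹ with CFSE 3(−0.4) + 1(+0.6) = -0.6Δₒ = -207 kJ/mol.
Low-spin: t₂g⁴ eg⁰, orbital CFSE = -1.6Δₒ = -552 kJ/mol; plus 1 excess pair × P = +246 kJ/mol; total -306 kJ/mol.
The difference is -306 − (-207) = -99 kJ/mol, so low-spin lies lower.

-99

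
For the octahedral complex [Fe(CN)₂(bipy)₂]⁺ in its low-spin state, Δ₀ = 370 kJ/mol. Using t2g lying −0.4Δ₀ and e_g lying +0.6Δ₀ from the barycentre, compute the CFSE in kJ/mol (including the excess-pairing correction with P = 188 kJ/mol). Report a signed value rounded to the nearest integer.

Ligand charges: 2×(-1) from CN⁻ and 2×(+0) from bipy sum to -2; with overall charge +1, Fe is +3.
Fe sits in group 8; removing 3 electrons leaves Fe³⁺ with 8 − 3 = 5 d electrons.
Electron filling gives t2g^5 e_g^0.
Orbital CFSE = 5(-0.4) + 0(0.6) = -2.0Δ₀ = -2.0 × 370 = -740 kJ/mol.
High-spin d⁵ would be t2g^3 e_g^2 with 0 pairs; low-spin has 2, so 2 excess pairs cost +2P = +376 kJ/mol.
Combining: -740 + 376 = -364 kJ/mol.

-364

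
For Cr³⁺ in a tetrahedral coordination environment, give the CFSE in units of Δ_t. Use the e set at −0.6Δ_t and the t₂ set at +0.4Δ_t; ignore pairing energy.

Group 6 minus oxidation state +3 gives a d³ configuration for Cr³⁺.
Tetrahedral splitting is small, so the complex is high-spin.
Configuration: e² t₂¹.
CFSE = 2(-0.6Δ_t) + 1(0.4Δ_t) = -1.2Δ_t + 0.4Δ_t = -0.8Δ_t.

-0.8 Δ_t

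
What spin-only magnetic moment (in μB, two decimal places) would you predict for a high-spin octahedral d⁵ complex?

Configuration: t₂g³ eg² → 5 unpaired electrons.
μ(spin-only) = √[5(5+2)] = √35 ≈ 5.92 μB.

5.92 μB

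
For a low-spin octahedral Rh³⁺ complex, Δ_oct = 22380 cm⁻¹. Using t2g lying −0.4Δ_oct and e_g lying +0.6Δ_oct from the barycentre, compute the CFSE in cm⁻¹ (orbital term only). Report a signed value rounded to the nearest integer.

Rh³⁺: group 9, so d-count = 9 − 3 = 6.
Electron filling gives t2g^6 e_g^0.
CFSE(orbital) = 6×(-0.4Δ_oct) + 0×(0.6Δ_oct) = -2.4Δ_oct; with Δ_oct = 22380 cm⁻¹ that is -53712 cm⁻¹.

-53712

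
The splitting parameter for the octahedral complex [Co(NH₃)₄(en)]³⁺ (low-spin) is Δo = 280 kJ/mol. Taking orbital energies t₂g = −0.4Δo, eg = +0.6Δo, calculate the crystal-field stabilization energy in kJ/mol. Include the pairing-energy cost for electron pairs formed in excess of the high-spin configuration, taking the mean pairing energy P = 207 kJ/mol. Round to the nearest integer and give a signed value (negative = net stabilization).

Ligand charges: 4×(+0) from NH₃ and 1×(+0) from en sum to +0; with overall charge +3, Co is +3.
Co sits in group 9; removing 3 electrons leaves Co³⁺ with 9 − 3 = 6 d electrons.
The d⁶ electrons fill as t₂g⁶ eg⁰.
CFSE(orbital) = 6×(-0.4Δo) + 0×(0.6Δo) = -2.4Δo; with Δo = 280 kJ/mol that is -672 kJ/mol.
High-spin d⁶ would be t₂g⁴ eg² with 1 pair; low-spin has 3, so 2 excess pairs cost +2P = +414 kJ/mol.
Net CFSE = -672 + 414 = -258 kJ/mol.

-258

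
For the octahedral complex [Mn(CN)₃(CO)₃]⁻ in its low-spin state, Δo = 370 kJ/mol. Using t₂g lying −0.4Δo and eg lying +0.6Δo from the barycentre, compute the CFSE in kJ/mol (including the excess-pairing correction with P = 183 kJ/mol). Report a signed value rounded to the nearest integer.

Ligand charges: 3×(-1) from CN⁻ and 3×(+0) from CO sum to -3; with overall charge -1, Mn is +2.
Group 7 minus oxidation state +2 gives a d⁵ configuration for Mn²⁺.
The d⁵ electrons fill as t₂g⁵ eg⁰.
Orbital CFSE = 5(-0.4) + 0(0.6) = -2.0Δo = -2.0 × 370 = -740 kJ/mol.
Relative to high-spin t₂g³ eg² (0 paired), the low-spin configuration has 2 additional pairs, contributing +2 × 183 = +366 kJ/mol.
Overall CFSE = -740 + 366 = -374 kJ/mol.

-374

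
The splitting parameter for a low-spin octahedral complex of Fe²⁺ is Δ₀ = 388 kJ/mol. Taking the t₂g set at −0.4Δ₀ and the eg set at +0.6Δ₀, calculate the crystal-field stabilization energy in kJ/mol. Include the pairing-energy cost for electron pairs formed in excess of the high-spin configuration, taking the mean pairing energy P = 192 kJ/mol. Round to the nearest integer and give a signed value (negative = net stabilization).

Fe is in group 8, so Fe²⁺ is d⁶ (8 − 2 = 6).
Electron filling gives t₂g⁶ eg⁰.
CFSE(orbital) = 6×(-0.4Δ₀) + 0×(0.6Δ₀) = -2.4Δ₀; with Δ₀ = 388 kJ/mol that is -931 kJ/mol.
Relative to high-spin t₂g⁴ eg² (1 paired), the low-spin configuration has 2 additional pairs, contributing +2 × 192 = +384 kJ/mol.
Overall CFSE = -931 + 384 = -547 kJ/mol.

-547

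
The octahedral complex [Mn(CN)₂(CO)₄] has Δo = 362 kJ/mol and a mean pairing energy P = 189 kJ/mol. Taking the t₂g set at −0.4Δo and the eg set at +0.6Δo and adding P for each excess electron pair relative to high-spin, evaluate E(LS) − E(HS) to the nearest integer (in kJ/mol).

-346

Ligand charges: 2×(-1) from CN⁻ and 4×(+0) from CO sum to -2; with overall charge +0, Mn is +2.
Mn²⁺: group 7, so d-count = 7 − 2 = 5.
High-spin d⁵ fills as t₂g³ eg² with CFSE 3(−0.4) + 2(+0.6) = 0.0Δo = 0 kJ/mol.
Low-spin t₂g⁵ eg⁰ gives -2.0Δo = -724 kJ/mol, but forming 2 extra pairs costs 2P = 378 kJ/mol, so E(LS) = -724 + 378 = -346 kJ/mol.
Thus E(LS) − E(HS) = -346 kJ/mol.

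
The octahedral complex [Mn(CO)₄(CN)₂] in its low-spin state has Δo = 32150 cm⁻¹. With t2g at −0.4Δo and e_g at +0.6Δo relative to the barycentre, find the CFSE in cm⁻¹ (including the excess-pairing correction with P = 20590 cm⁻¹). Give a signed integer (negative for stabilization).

Ligand charges: 4×(+0) from CO and 2×(-1) from CN⁻ sum to -2; with overall charge +0, Mn is +2.
Group 7 minus oxidation state +2 gives a d⁵ configuration for Mn²⁺.
Electron filling gives t2g^5 e_g^0.
The orbital stabilization is -2.0Δo = -2.0 × 32150 = -64300 cm⁻¹.
Pairing penalty: 2 pairs vs 0 in the high-spin reference → 2 extra × P = 41180 cm⁻¹.
Overall CFSE = -64300 + 41180 = -23120 cm⁻¹.

-23120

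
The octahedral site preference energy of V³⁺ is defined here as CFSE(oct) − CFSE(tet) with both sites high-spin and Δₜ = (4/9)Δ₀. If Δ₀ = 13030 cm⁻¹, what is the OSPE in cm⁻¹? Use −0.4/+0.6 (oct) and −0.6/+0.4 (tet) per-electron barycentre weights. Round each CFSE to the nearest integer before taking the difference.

V sits in group 5; removing 3 electrons leaves V³⁺ with 5 − 3 = 2 d electrons.
Octahedral high-spin t2g^2 e_g^0: CFSE = -0.8 × 13030 = -10424 cm⁻¹.
In a tetrahedral site the filling is e^2 t2^0: CFSE(tet) = -1.2Δₜ = -1.2 × (4/9)(13030) = -6949 cm⁻¹.
Subtracting, OSPE = -10424 − (-6949) = -3475 cm⁻¹.

-3475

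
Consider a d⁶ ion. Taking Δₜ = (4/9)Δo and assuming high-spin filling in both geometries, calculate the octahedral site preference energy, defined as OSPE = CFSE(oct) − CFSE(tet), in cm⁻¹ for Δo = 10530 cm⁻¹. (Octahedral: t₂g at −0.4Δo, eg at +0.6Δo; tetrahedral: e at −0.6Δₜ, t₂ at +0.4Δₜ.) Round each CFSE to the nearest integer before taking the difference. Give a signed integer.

-1404

Octahedral high-spin t₂g⁴ eg²: CFSE = -0.4 × 10530 = -4212 cm⁻¹.
In a tetrahedral site the filling is e³ t₂³: CFSE(tet) = -0.6Δₜ = -0.6 × (4/9)(10530) = -2808 cm⁻¹.
OSPE = CFSE(oct) − CFSE(tet) = -4212 − (-2808) = -1404 cm⁻¹.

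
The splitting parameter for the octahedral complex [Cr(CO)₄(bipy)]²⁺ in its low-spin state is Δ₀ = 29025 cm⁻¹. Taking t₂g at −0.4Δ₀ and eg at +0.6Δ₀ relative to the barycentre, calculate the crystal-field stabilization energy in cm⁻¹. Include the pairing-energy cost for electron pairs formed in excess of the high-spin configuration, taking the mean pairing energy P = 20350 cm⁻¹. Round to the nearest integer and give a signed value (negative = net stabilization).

-26090

Ligand charges: 4×(+0) from CO and 1×(+0) from bipy sum to +0; with overall charge +2, Cr is +2.
Cr sits in group 6; removing 2 electrons leaves Cr²⁺ with 6 − 2 = 4 d electrons.
The d⁴ electrons fill as t₂g⁴ eg⁰.
The orbital stabilization is -1.6Δ₀ = -1.6 × 29025 = -46440 cm⁻¹.
Pairing penalty: 1 pair vs 0 in the high-spin reference → 1 extra × P = 20350 cm⁻¹.
Combining: -46440 + 20350 = -26090 cm⁻¹.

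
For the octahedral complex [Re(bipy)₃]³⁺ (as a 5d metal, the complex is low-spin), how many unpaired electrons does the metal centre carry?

2

bipy is neutral, so the +3 overall charge sits on Re: oxidation state +3.
Re sits in group 7; removing 3 electrons leaves Re³⁺ with 7 − 3 = 4 d electrons.
Configuration: t₂g⁴ eg⁰, giving 2 unpaired electrons.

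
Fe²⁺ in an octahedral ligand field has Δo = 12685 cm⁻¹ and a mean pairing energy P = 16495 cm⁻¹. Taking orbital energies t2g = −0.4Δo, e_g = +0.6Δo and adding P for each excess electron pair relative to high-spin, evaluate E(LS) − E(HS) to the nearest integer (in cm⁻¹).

7620

Fe is in group 8, so Fe²⁺ is d⁶ (8 − 2 = 6).
High-spin: t2g^4 e_g^2, CFSE = -0.4Δo = -5074 cm⁻¹.
For low-spin the configuration is t2g^6 e_g^0: orbital energy -2.4 × 12685 = -30444 cm⁻¹, and 2 additional pairs relative to high-spin add 32990 cm⁻¹, giving 2546 cm⁻¹.
The difference is 2546 − (-5074) = 7620 cm⁻¹, so high-spin lies lower.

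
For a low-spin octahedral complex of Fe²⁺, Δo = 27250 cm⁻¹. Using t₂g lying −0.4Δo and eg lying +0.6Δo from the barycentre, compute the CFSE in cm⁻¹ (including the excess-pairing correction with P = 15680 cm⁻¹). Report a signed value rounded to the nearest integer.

-34040

Fe is in group 8, so Fe²⁺ is d⁶ (8 − 2 = 6).
Electron filling gives t₂g⁶ eg⁰.
Orbital CFSE = 6(-0.4) + 0(0.6) = -2.4Δo = -2.4 × 27250 = -65400 cm⁻¹.
High-spin d⁶ would be t₂g⁴ eg² with 1 pair; low-spin has 3, so 2 excess pairs cost +2P = +31360 cm⁻¹.
Net CFSE = -65400 + 31360 = -34040 cm⁻¹.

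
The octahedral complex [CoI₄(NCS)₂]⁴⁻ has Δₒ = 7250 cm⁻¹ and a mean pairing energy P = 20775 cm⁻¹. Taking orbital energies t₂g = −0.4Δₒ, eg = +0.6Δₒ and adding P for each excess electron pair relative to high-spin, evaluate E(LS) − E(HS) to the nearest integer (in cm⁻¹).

13525

Ligand charges: 4×(-1) from I⁻ and 2×(-1) from NCS⁻ sum to -6; with overall charge -4, Co is +2.
Co is in group 9, so Co²⁺ is d⁷ (9 − 2 = 7).
High-spin: t₂g⁵ eg², CFSE = -0.8Δₒ = -5800 cm⁻¹.
Low-spin t₂g⁶ eg¹ gives -1.8Δₒ = -13050 cm⁻¹, but forming 1 extra pair costs 1P = 20775 cm⁻¹, so E(LS) = -13050 + 20775 = 7725 cm⁻¹.
The difference is 7725 − (-5800) = 13525 cm⁻¹, so high-spin lies lower.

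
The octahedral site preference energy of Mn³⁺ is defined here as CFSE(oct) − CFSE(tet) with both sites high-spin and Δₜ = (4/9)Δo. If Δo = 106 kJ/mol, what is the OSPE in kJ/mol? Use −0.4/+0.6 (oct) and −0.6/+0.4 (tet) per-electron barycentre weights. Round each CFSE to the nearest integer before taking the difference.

-45

Mn is in group 7, so Mn³⁺ is d⁴ (7 − 3 = 4).
In an octahedral site d⁴ (HS) is t2g^3 e_g^1, giving CFSE(oct) = -0.6Δo = -64 kJ/mol.
Tetrahedral: e^2 t2^2, CFSE = 2(−0.6) + 2(+0.4) = -0.4Δₜ = -0.4 × (4/9) × 106 = -19 kJ/mol.
OSPE = CFSE(oct) − CFSE(tet) = -64 − (-19) = -45 kJ/mol.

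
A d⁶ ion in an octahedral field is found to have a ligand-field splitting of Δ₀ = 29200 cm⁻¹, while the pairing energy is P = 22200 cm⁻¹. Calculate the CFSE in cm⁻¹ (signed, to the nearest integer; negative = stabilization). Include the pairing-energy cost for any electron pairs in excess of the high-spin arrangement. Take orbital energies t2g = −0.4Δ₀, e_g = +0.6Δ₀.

Here Δ₀ > P (29200 > 22200), so the low-spin state is favoured.
Filling d⁶ accordingly: t2g^6 e_g^0.
Orbital CFSE = -2.4Δ₀ = -2.4 × 29200 = -70080 cm⁻¹.
Excess pairs vs high-spin: 3 − 1 = 2; pairing cost = +44400 cm⁻¹.
Net CFSE = -70080 + 44400 = -25680 cm⁻¹.

-25680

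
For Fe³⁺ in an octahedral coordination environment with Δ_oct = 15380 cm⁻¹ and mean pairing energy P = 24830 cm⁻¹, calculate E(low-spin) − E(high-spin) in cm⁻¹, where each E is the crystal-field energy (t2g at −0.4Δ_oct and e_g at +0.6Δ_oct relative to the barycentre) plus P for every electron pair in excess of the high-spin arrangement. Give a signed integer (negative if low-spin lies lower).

Fe³⁺: group 8, so d-count = 8 − 3 = 5.
In the high-spin limit (t2g^3 e_g^2) the orbital term is 0.0Δ_oct = 0 cm⁻¹, with no excess pairing.
Low-spin t2g^5 e_g^0 gives -2.0Δ_oct = -30760 cm⁻¹, but forming 2 extra pairs costs 2P = 49660 cm⁻¹, so E(LS) = -30760 + 49660 = 18900 cm⁻¹.
Thus E(LS) − E(HS) = 18900 cm⁻¹.

18900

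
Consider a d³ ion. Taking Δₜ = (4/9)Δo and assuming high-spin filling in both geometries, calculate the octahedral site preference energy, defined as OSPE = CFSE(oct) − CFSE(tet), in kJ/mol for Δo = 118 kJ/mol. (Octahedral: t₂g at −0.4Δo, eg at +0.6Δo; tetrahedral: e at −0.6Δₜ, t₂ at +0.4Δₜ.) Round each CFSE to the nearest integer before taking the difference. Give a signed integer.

-100

In an octahedral site d³ (HS) is t₂g³ eg⁰, giving CFSE(oct) = -1.2Δo = -142 kJ/mol.
Tetrahedral e² t₂¹ gives -0.8Δₜ = -0.8 × (4/9) × 118 = -42 kJ/mol.
OSPE = -142 − (-42) = -100 kJ/mol.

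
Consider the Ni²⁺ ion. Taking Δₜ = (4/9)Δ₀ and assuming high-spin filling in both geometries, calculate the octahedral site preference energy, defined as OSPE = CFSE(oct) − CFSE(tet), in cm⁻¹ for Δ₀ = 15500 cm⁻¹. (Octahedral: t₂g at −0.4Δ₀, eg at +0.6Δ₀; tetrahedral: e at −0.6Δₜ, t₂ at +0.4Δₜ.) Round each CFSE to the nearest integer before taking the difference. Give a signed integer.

-13089

Group 10 minus oxidation state +2 gives a d⁸ configuration for Ni²⁺.
In an octahedral site d⁸ (HS) is t₂g⁶ eg², giving CFSE(oct) = -1.2Δ₀ = -18600 cm⁻¹.
Tetrahedral: e⁴ t₂⁴, CFSE = 4(−0.6) + 4(+0.4) = -0.8Δₜ = -0.8 × (4/9) × 15500 = -5511 cm⁻¹.
OSPE = CFSE(oct) − CFSE(tet) = -18600 − (-5511) = -13089 cm⁻¹.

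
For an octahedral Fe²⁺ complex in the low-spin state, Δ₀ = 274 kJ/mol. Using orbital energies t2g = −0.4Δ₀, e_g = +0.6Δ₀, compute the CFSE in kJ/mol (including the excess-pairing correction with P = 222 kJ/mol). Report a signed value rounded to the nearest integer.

Group 8 minus oxidation state +2 gives a d⁶ configuration for Fe²⁺.
The d⁶ electrons fill as t2g^6 e_g^0.
Orbital CFSE = 6(-0.4) + 0(0.6) = -2.4Δ₀ = -2.4 × 274 = -658 kJ/mol.
High-spin d⁶ would be t2g^4 e_g^2 with 1 pair; low-spin has 3, so 2 excess pairs cost +2P = +444 kJ/mol.
Overall CFSE = -658 + 444 = -214 kJ/mol.

-214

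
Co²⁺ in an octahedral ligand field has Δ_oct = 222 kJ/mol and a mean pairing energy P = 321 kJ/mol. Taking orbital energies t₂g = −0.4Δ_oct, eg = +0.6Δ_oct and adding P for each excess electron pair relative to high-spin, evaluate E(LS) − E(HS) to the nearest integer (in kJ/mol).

Co is in group 9, so Co²⁺ is d⁷ (9 − 2 = 7).
In the high-spin limit (t₂g⁵ eg²) the orbital term is -0.8Δ_oct = -178 kJ/mol, with no excess pairing.
Low-spin: t₂g⁶ eg¹, orbital CFSE = -1.8Δ_oct = -400 kJ/mol; plus 1 excess pair × P = +321 kJ/mol; total -79 kJ/mol.
E(LS) − E(HS) = -79 − (-178) = 99 kJ/mol.

99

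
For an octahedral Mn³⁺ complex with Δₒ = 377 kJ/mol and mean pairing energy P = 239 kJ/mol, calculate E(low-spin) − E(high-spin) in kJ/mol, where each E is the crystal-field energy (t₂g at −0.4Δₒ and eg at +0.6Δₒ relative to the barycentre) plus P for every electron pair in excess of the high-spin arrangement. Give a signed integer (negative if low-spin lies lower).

-138

Mn sits in group 7; removing 3 electrons leaves Mn³⁺ with 7 − 3 = 4 d electrons.
High-spin d⁴ fills as t₂g³ eg¹ with CFSE 3(−0.4) + 1(+0.6) = -0.6Δₒ = -226 kJ/mol.
Low-spin: t₂g⁴ eg⁰, orbital CFSE = -1.6Δₒ = -603 kJ/mol; plus 1 excess pair × P = +239 kJ/mol; total -364 kJ/mol.
E(LS) − E(HS) = -364 − (-226) = -138 kJ/mol.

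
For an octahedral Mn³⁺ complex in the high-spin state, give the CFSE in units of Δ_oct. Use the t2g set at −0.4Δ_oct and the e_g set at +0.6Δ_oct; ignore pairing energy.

Mn is in group 7, so Mn³⁺ is d⁴ (7 − 3 = 4).
Configuration: t2g^3 e_g^1.
CFSE = 3(-0.4Δ_oct) + 1(0.6Δ_oct) = -1.2Δ_oct + 0.6Δ_oct = -0.6Δ_oct.

-0.6 Δ_oct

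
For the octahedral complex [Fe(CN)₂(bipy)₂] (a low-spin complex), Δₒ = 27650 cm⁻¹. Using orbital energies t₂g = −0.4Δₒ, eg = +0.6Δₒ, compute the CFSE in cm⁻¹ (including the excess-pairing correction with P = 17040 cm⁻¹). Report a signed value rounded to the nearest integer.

Ligand charges: 2×(-1) from CN⁻ and 2×(+0) from bipy sum to -2; with overall charge +0, Fe is +2.
Fe²⁺: group 8, so d-count = 8 − 2 = 6.
Electron filling gives t₂g⁶ eg⁰.
Orbital CFSE = 6(-0.4) + 0(0.6) = -2.4Δₒ = -2.4 × 27650 = -66360 cm⁻¹.
Relative to high-spin t₂g⁴ eg² (1 paired), the low-spin configuration has 2 additional pairs, contributing +2 × 17040 = +34080 cm⁻¹.
Combining: -66360 + 34080 = -32280 cm⁻¹.

-32280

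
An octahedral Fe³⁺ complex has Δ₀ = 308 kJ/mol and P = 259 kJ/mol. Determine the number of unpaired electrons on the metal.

1

Fe³⁺: group 8, so d-count = 8 − 3 = 5.
With Δ₀ > P the complex is low-spin.
Configuration: t2g^5 e_g^0.
Unpaired electrons: 1.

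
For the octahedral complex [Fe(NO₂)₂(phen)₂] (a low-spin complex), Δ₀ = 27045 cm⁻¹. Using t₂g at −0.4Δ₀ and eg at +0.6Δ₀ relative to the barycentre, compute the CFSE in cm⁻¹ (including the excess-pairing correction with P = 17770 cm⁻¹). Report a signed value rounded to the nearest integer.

Ligand charges: 2×(-1) from NO₂⁻ and 2×(+0) from phen sum to -2; with overall charge +0, Fe is +2.
Fe²⁺: group 8, so d-count = 8 − 2 = 6.
The d⁶ electrons fill as t₂g⁶ eg⁰.
The orbital stabilization is -2.4Δ₀ = -2.4 × 27045 = -64908 cm⁻¹.
High-spin d⁶ would be t₂g⁴ eg² with 1 pair; low-spin has 3, so 2 excess pairs cost +2P = +35540 cm⁻¹.
Combining: -64908 + 35540 = -29368 cm⁻¹.

-29368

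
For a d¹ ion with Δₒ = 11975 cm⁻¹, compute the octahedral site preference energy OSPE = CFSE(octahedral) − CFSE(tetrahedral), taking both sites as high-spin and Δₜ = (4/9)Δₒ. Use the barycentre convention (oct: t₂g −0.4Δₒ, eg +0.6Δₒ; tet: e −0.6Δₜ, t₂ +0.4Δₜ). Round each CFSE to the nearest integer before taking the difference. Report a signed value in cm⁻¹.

Octahedral high-spin t2g^1 e_g^0: CFSE = -0.4 × 11975 = -4790 cm⁻¹.
Tetrahedral: e^1 t2^0, CFSE = 1(−0.6) + 0(+0.4) = -0.6Δₜ = -0.6 × (4/9) × 11975 = -3193 cm⁻¹.
OSPE = -4790 − (-3193) = -1597 cm⁻¹.

-1597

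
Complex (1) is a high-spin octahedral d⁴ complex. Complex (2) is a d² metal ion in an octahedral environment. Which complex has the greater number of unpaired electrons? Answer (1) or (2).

(1)

(1): t₂g³ eg¹ → 4 unpaired.
(2): t₂g² eg⁰ → 2 unpaired.
So (1) has more unpaired electrons.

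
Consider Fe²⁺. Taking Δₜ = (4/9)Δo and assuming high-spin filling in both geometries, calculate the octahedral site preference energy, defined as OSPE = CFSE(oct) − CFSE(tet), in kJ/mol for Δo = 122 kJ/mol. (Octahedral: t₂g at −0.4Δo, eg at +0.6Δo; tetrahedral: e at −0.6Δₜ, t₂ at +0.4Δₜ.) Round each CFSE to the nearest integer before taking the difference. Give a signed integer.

Fe sits in group 8; removing 2 electrons leaves Fe²⁺ with 8 − 2 = 6 d electrons.
Octahedral (high-spin): t₂g⁴ eg², CFSE = 4(−0.4) + 2(+0.6) = -0.4Δo = -0.4 × 122 = -49 kJ/mol.
In a tetrahedral site the filling is e³ t₂³: CFSE(tet) = -0.6Δₜ = -0.6 × (4/9)(122) = -33 kJ/mol.
OSPE = CFSE(oct) − CFSE(tet) = -49 − (-33) = -16 kJ/mol.

-16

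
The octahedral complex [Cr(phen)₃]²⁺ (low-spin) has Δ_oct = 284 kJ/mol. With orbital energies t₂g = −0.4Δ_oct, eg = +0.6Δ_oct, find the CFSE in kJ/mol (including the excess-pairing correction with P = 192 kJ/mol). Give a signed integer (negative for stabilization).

-262

phen is neutral, so the +2 overall charge sits on Cr: oxidation state +2.
Group 6 minus oxidation state +2 gives a d⁴ configuration for Cr²⁺.
The d⁴ electrons fill as t₂g⁴ eg⁰.
Orbital CFSE = 4(-0.4) + 0(0.6) = -1.6Δ_oct = -1.6 × 284 = -454 kJ/mol.
Pairing penalty: 1 pair vs 0 in the high-spin reference → 1 extra × P = 192 kJ/mol.
Net CFSE = -454 + 192 = -262 kJ/mol.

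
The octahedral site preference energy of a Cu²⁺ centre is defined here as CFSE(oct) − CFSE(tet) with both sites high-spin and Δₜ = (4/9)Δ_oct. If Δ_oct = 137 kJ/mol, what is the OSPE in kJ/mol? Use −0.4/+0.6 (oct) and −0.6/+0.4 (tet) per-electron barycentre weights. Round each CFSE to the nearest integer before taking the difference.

Cu²⁺: group 11, so d-count = 11 − 2 = 9.
In an octahedral site d⁹ (HS) is t₂g⁶ eg³, giving CFSE(oct) = -0.6Δ_oct = -82 kJ/mol.
Tetrahedral: e⁴ t₂⁵, CFSE = 4(−0.6) + 5(+0.4) = -0.4Δₜ = -0.4 × (4/9) × 137 = -24 kJ/mol.
OSPE = -82 − (-24) = -58 kJ/mol.

-58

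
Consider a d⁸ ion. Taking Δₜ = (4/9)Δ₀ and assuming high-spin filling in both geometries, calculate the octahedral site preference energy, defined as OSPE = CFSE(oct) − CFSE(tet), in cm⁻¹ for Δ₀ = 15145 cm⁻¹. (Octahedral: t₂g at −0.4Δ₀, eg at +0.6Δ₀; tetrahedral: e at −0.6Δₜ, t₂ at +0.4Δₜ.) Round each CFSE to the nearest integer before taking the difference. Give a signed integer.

-12789

In an octahedral site d⁸ (HS) is t₂g⁶ eg², giving CFSE(oct) = -1.2Δ₀ = -18174 cm⁻¹.
Tetrahedral: e⁴ t₂⁴, CFSE = 4(−0.6) + 4(+0.4) = -0.8Δₜ = -0.8 × (4/9) × 15145 = -5385 cm⁻¹.
Subtracting, OSPE = -18174 − (-5385) = -12789 cm⁻¹.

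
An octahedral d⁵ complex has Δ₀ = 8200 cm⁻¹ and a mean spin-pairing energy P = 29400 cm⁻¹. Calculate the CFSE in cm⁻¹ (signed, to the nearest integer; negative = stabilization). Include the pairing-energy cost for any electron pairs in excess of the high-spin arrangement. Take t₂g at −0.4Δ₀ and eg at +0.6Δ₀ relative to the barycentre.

With Δ₀ < P the complex is high-spin.
Filling d⁵ accordingly: t₂g³ eg².
Orbital CFSE = 0.0Δ₀ = 0.0 × 8200 = 0 cm⁻¹.
High-spin has no excess pairs, so no pairing correction applies.

0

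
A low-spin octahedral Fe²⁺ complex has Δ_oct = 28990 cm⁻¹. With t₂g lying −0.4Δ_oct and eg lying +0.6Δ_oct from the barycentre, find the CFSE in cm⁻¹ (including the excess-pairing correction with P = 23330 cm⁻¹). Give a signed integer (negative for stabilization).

-22916

Fe sits in group 8; removing 2 electrons leaves Fe²⁺ with 8 − 2 = 6 d electrons.
Electron filling gives t₂g⁶ eg⁰.
CFSE(orbital) = 6×(-0.4Δ_oct) + 0×(0.6Δ_oct) = -2.4Δ_oct; with Δ_oct = 28990 cm⁻¹ that is -69576 cm⁻¹.
High-spin d⁶ would be t₂g⁴ eg² with 1 pair; low-spin has 3, so 2 excess pairs cost +2P = +46660 cm⁻¹.
Overall CFSE = -69576 + 46660 = -22916 cm⁻¹.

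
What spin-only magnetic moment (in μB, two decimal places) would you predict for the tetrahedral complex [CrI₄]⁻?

Each I⁻ contributes -1; 4 × (-1) = -4. With overall charge -1, Cr is in the +3 oxidation state.
Cr sits in group 6; removing 3 electrons leaves Cr³⁺ with 6 − 3 = 3 d electrons.
With tetrahedral geometry the complex is necessarily high-spin.
Configuration: e² t₂¹ → 3 unpaired electrons.
μ(spin-only) = √[3(3+2)] = √15 ≈ 3.87 μB.

3.87 μB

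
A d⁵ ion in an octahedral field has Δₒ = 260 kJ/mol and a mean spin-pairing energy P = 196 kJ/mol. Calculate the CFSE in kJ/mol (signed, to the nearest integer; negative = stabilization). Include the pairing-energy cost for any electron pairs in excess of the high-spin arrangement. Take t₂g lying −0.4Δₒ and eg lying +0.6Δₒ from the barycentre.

Δₒ > P, so pairing is preferred: the ground state is low-spin.
Configuration: t₂g⁵ eg⁰.
Orbital CFSE = -2.0Δₒ = -2.0 × 260 = -520 kJ/mol.
Excess pairs vs high-spin: 2 − 0 = 2; pairing cost = +392 kJ/mol.
Net CFSE = -520 + 392 = -128 kJ/mol.

-128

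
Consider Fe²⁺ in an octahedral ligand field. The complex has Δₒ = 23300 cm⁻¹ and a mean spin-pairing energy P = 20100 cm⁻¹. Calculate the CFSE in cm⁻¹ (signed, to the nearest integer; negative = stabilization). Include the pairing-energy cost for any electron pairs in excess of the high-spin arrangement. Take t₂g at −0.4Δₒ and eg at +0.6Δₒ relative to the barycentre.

-15720

Fe is in group 8, so Fe²⁺ is d⁶ (8 − 2 = 6).
With Δₒ > P the complex is low-spin.
That gives t₂g⁶ eg⁰.
Orbital CFSE = -2.4Δₒ = -2.4 × 23300 = -55920 cm⁻¹.
Excess pairs vs high-spin: 3 − 1 = 2; pairing cost = +40200 cm⁻¹.
Net CFSE = -55920 + 40200 = -15720 cm⁻¹.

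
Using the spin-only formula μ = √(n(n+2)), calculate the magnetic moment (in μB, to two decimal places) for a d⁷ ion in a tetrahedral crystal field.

With tetrahedral geometry the complex is necessarily high-spin.
Configuration: e^4 t2^3 → 3 unpaired electrons.
μ(spin-only) = √[3(3+2)] = √15 ≈ 3.87 μB.

3.87 μB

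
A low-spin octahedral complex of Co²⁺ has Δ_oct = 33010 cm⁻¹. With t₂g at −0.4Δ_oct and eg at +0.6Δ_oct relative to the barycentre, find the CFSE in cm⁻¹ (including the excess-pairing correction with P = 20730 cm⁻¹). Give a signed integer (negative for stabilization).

-38688

Co²⁺: group 9, so d-count = 9 − 2 = 7.
The d⁷ electrons fill as t₂g⁶ eg¹.
The orbital stabilization is -1.8Δ_oct = -1.8 × 33010 = -59418 cm⁻¹.
High-spin d⁷ would be t₂g⁵ eg² with 2 pairs; low-spin has 3, so 1 excess pair costs +1P = +20730 cm⁻¹.
Net CFSE = -59418 + 20730 = -38688 cm⁻¹.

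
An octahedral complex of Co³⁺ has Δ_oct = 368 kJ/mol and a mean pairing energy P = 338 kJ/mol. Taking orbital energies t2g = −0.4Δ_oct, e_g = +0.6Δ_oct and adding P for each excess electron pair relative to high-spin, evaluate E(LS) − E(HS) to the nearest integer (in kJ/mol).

-60

Co sits in group 9; removing 3 electrons leaves Co³⁺ with 9 − 3 = 6 d electrons.
In the high-spin limit (t2g^4 e_g^2) the orbital term is -0.4Δ_oct = -147 kJ/mol, with no excess pairing.
Low-spin t2g^6 e_g^0 gives -2.4Δ_oct = -883 kJ/mol, but forming 2 extra pairs costs 2P = 676 kJ/mol, so E(LS) = -883 + 676 = -207 kJ/mol.
Thus E(LS) − E(HS) = -60 kJ/mol.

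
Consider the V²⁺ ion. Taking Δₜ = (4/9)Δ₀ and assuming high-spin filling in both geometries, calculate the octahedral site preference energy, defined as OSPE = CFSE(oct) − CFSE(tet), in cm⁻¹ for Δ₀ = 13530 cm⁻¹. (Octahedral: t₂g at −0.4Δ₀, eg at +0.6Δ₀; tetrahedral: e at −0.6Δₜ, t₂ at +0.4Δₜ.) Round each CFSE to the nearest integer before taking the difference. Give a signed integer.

-11425

V sits in group 5; removing 2 electrons leaves V²⁺ with 5 − 2 = 3 d electrons.
In an octahedral site d³ (HS) is t₂g³ eg⁰, giving CFSE(oct) = -1.2Δ₀ = -16236 cm⁻¹.
In a tetrahedral site the filling is e² t₂¹: CFSE(tet) = -0.8Δₜ = -0.8 × (4/9)(13530) = -4811 cm⁻¹.
OSPE = -16236 − (-4811) = -11425 cm⁻¹.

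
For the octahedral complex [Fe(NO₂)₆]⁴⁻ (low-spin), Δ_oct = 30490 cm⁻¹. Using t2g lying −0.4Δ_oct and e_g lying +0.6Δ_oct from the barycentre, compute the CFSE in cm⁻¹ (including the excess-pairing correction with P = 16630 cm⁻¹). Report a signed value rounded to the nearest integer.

Each NO₂⁻ contributes -1; 6 × (-1) = -6. With overall charge -4, Fe is in the +2 oxidation state.
Fe sits in group 8; removing 2 electrons leaves Fe²⁺ with 8 − 2 = 6 d electrons.
The d⁶ electrons fill as t2g^6 e_g^0.
CFSE(orbital) = 6×(-0.4Δ_oct) + 0×(0.6Δ_oct) = -2.4Δ_oct; with Δ_oct = 30490 cm⁻¹ that is -73176 cm⁻¹.
High-spin d⁶ would be t2g^4 e_g^2 with 1 pair; low-spin has 3, so 2 excess pairs cost +2P = +33260 cm⁻¹.
Overall CFSE = -73176 + 33260 = -39916 cm⁻¹.

-39916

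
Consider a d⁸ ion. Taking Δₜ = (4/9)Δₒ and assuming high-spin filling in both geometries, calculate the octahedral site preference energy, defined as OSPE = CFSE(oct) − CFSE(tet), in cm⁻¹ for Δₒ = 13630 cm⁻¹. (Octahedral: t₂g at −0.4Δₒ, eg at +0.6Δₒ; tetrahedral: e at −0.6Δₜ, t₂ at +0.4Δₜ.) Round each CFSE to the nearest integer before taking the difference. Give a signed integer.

Octahedral high-spin t₂g⁶ eg²: CFSE = -1.2 × 13630 = -16356 cm⁻¹.
In a tetrahedral site the filling is e⁴ t₂⁴: CFSE(tet) = -0.8Δₜ = -0.8 × (4/9)(13630) = -4846 cm⁻¹.
OSPE = -16356 − (-4846) = -11510 cm⁻¹.

-11510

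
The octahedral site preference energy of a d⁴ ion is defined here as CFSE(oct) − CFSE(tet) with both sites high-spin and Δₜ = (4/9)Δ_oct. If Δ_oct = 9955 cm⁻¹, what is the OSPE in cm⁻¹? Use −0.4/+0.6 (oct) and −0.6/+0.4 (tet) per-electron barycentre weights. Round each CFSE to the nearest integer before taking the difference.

-4203

Octahedral (high-spin): t2g^3 e_g^1, CFSE = 3(−0.4) + 1(+0.6) = -0.6Δ_oct = -0.6 × 9955 = -5973 cm⁻¹.
Tetrahedral e^2 t2^2 gives -0.4Δₜ = -0.4 × (4/9) × 9955 = -1770 cm⁻¹.
OSPE = CFSE(oct) − CFSE(tet) = -5973 − (-1770) = -4203 cm⁻¹.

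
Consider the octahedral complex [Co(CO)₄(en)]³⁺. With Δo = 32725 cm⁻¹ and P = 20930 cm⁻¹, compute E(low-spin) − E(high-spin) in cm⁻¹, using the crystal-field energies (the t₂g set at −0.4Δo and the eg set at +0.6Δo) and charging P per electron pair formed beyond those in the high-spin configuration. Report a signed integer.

-23590

Ligand charges: 4×(+0) from CO and 1×(+0) from en sum to +0; with overall charge +3, Co is +3.
Co is in group 9, so Co³⁺ is d⁶ (9 − 3 = 6).
High-spin: t₂g⁴ eg², CFSE = -0.4Δo = -13090 cm⁻¹.
For low-spin the configuration is t₂g⁶ eg⁰: orbital energy -2.4 × 32725 = -78540 cm⁻¹, and 2 additional pairs relative to high-spin add 41860 cm⁻¹, giving -36680 cm⁻¹.
The difference is -36680 − (-13090) = -23590 cm⁻¹, so low-spin lies lower.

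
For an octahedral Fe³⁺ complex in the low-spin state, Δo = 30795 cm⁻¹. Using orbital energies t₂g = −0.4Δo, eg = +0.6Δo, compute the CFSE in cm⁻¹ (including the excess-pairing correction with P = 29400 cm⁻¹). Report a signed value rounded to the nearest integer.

-2790

Fe sits in group 8; removing 3 electrons leaves Fe³⁺ with 8 − 3 = 5 d electrons.
Configuration: t₂g⁵ eg⁰.
The orbital stabilization is -2.0Δo = -2.0 × 30795 = -61590 cm⁻¹.
Relative to high-spin t₂g³ eg² (0 paired), the low-spin configuration has 2 additional pairs, contributing +2 × 29400 = +58800 cm⁻¹.
Net CFSE = -61590 + 58800 = -2790 cm⁻¹.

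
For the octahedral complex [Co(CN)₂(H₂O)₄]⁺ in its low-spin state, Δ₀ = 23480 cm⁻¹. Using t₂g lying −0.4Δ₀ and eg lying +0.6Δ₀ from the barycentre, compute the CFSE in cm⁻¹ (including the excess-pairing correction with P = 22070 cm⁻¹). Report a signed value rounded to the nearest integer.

Ligand charges: 2×(-1) from CN⁻ and 4×(+0) from H₂O sum to -2; with overall charge +1, Co is +3.
Co is in group 9, so Co³⁺ is d⁶ (9 − 3 = 6).
Configuration: t₂g⁶ eg⁰.
CFSE(orbital) = 6×(-0.4Δ₀) + 0×(0.6Δ₀) = -2.4Δ₀; with Δ₀ = 23480 cm⁻¹ that is -56352 cm⁻¹.
Pairing penalty: 3 pairs vs 1 in the high-spin reference → 2 extra × P = 44140 cm⁻¹.
Net CFSE = -56352 + 44140 = -12212 cm⁻¹.

-12212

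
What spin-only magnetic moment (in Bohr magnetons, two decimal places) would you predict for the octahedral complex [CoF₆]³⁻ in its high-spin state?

Each F⁻ contributes -1; 6 × (-1) = -6. With overall charge -3, Co is in the +3 oxidation state.
Co sits in group 9; removing 3 electrons leaves Co³⁺ with 9 − 3 = 6 d electrons.
Configuration: t₂g⁴ eg² → 4 unpaired electrons.
μ(spin-only) = √[4(4+2)] = √24 ≈ 4.90 Bohr magnetons.

4.90 Bohr magnetons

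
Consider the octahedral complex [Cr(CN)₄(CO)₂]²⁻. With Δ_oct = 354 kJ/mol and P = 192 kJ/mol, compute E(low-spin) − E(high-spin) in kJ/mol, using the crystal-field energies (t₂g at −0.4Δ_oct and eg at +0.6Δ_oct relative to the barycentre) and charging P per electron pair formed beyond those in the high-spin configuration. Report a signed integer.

-162

Ligand charges: 4×(-1) from CN⁻ and 2×(+0) from CO sum to -4; with overall charge -2, Cr is +2.
Cr sits in group 6; removing 2 electrons leaves Cr²⁺ with 6 − 2 = 4 d electrons.
In the high-spin limit (t₂g³ eg¹) the orbital term is -0.6Δ_oct = -212 kJ/mol, with no excess pairing.
For low-spin the configuration is t₂g⁴ eg⁰: orbital energy -1.6 × 354 = -566 kJ/mol, and 1 additional pair relative to high-spin adds 192 kJ/mol, giving -374 kJ/mol.
Thus E(LS) − E(HS) = -162 kJ/mol.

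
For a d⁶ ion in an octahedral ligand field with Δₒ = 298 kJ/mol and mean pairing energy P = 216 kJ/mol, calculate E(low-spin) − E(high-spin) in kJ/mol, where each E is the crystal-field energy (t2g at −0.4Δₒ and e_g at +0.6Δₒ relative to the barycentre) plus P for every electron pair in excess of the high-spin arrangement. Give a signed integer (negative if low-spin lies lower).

-164

High-spin: t2g^4 e_g^2, CFSE = -0.4Δₒ = -119 kJ/mol.
For low-spin the configuration is t2g^6 e_g^0: orbital energy -2.4 × 298 = -715 kJ/mol, and 2 additional pairs relative to high-spin add 432 kJ/mol, giving -283 kJ/mol.
The difference is -283 − (-119) = -164 kJ/mol, so low-spin lies lower.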